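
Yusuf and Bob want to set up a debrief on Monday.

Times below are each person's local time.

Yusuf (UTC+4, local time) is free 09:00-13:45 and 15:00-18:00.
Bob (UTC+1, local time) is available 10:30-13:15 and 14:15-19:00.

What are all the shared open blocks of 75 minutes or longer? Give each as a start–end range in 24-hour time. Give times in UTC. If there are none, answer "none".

11:00–12:15

Yusuf → UTC: 05:00–09:45, 11:00–14:00.
Bob → UTC: 09:30–12:15, 13:15–18:00.
Yusuf ∩ Bob: 09:30–09:45, 11:00–12:15, 13:15–14:00.
Windows ≥ 75 min: 11:00–12:15.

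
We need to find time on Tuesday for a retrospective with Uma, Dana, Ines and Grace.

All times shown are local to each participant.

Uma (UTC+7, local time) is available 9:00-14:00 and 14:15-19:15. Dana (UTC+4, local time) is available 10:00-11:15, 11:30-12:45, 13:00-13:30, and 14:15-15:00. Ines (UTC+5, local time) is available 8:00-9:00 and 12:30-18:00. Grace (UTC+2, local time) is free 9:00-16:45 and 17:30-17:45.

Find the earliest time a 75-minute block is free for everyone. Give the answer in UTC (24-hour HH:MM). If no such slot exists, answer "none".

Uma → UTC: 02:00–07:00, 07:15–12:15.
Dana → UTC: 06:00–07:15, 07:30–08:45, 09:00–09:30, 10:15–11:00.
Ines → UTC: 03:00–04:00, 07:30–13:00.
Grace → UTC: 07:00–14:45, 15:30–15:45.
Uma ∩ Dana: 06:00–07:00, 07:30–08:45, 09:00–09:30, 10:15–11:00.
Uma ∩ Dana ∩ Ines: 07:30–08:45, 09:00–09:30, 10:15–11:00.
Uma ∩ Dana ∩ Ines ∩ Grace: 07:30–08:45, 09:00–09:30, 10:15–11:00.
Windows ≥ 75 min: 07:30–08:45.
Earliest such window starts at 07:30.

07:30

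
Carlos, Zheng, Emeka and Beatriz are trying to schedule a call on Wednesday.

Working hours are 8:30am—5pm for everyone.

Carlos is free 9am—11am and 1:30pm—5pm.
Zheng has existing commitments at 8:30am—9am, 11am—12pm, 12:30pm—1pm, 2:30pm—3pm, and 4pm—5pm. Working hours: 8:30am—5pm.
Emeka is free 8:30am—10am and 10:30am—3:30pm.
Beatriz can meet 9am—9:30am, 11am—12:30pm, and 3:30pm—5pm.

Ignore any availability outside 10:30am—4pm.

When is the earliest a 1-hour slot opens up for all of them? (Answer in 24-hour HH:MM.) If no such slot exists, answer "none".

none

Zheng free within 08:30–17:00: 09:00–11:00, 12:00–12:30, 13:00–14:30, 15:00–16:00.
Carlos ∩ Zheng: 09:00–11:00, 13:30–14:30, 15:00–16:00.
Carlos ∩ Zheng ∩ Emeka: 09:00–10:00, 10:30–11:00, 13:30–14:30, 15:00–15:30.
Carlos ∩ Zheng ∩ Emeka ∩ Beatriz: 09:00–09:30.
Restricted to 10:30–16:00: (none).
Windows ≥ 60 min: (none).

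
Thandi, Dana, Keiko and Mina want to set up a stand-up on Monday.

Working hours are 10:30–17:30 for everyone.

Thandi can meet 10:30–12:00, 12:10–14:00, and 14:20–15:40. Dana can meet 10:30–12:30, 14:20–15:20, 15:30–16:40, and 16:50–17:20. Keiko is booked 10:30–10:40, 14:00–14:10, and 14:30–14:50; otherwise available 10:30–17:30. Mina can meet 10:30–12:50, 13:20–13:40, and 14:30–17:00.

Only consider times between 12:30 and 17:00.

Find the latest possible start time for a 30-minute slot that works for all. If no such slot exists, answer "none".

Keiko free within 10:30–17:30: 10:40–14:00, 14:10–14:30, 14:50–17:30.
Thandi ∩ Dana: 10:30–12:00, 12:10–12:30, 14:20–15:20, 15:30–15:40.
Thandi ∩ Dana ∩ Keiko: 10:40–12:00, 12:10–12:30, 14:20–14:30, 14:50–15:20, 15:30–15:40.
Thandi ∩ Dana ∩ Keiko ∩ Mina: 10:40–12:00, 12:10–12:30, 14:50–15:20, 15:30–15:40.
Restricted to 12:30–17:00: 14:50–15:20, 15:30–15:40.
Windows ≥ 30 min: 14:50–15:20.
Latest start in the last window 14:50–15:20 is 15:20 − 30 min = 14:50.

14:50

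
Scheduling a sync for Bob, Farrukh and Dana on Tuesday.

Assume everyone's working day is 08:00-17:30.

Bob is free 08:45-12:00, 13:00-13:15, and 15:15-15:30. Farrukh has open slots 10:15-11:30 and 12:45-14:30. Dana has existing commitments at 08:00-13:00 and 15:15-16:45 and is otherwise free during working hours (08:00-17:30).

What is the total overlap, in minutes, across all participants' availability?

15 minutes

Dana free within 08:00–17:30: 13:00–15:15, 16:45–17:30.
Bob ∩ Farrukh: 10:15–11:30, 13:00–13:15.
Bob ∩ Farrukh ∩ Dana: 13:00–13:15.
Total common minutes: 15.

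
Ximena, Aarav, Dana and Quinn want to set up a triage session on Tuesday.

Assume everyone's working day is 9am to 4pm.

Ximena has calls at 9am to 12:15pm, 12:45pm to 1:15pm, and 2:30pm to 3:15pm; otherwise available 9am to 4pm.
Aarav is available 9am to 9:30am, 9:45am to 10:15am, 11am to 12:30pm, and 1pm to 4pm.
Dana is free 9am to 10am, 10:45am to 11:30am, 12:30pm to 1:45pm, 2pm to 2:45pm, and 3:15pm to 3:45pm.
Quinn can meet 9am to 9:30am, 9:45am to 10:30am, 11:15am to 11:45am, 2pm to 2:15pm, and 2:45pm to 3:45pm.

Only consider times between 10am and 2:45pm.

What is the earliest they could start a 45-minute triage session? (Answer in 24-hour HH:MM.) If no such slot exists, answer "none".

none

Ximena free within 09:00–16:00: 12:15–12:45, 13:15–14:30, 15:15–16:00.
Ximena ∩ Aarav: 12:15–12:30, 13:15–14:30, 15:15–16:00.
Ximena ∩ Aarav ∩ Dana: 13:15–13:45, 14:00–14:30, 15:15–15:45.
Ximena ∩ Aarav ∩ Dana ∩ Quinn: 14:00–14:15, 15:15–15:45.
Restricted to 10:00–14:45: 14:00–14:15.
Windows ≥ 45 min: (none).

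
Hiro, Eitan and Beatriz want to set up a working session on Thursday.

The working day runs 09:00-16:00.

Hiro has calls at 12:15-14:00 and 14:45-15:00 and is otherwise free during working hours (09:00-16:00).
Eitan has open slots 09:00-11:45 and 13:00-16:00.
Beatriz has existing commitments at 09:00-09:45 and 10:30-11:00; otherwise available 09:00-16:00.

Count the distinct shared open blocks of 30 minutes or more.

Hiro free within 09:00–16:00: 09:00–12:15, 14:00–14:45, 15:00–16:00.
Beatriz free within 09:00–16:00: 09:45–10:30, 11:00–16:00.
Hiro ∩ Eitan: 09:00–11:45, 14:00–14:45, 15:00–16:00.
Hiro ∩ Eitan ∩ Beatriz: 09:45–10:30, 11:00–11:45, 14:00–14:45, 15:00–16:00.
Windows ≥ 30 min: 09:45–10:30, 11:00–11:45, 14:00–14:45, 15:00–16:00.
That's 4 windows.

4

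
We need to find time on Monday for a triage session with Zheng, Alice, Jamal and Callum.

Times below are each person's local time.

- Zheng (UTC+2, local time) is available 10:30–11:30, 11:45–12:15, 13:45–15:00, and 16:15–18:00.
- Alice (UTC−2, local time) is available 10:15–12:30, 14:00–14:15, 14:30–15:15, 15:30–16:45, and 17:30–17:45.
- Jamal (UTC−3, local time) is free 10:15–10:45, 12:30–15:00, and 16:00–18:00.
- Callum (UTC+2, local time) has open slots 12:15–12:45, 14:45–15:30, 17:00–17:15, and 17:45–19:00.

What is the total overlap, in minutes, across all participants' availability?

0 minutes

Zheng → UTC: 08:30–09:30, 09:45–10:15, 11:45–13:00, 14:15–16:00.
Alice → UTC: 12:15–14:30, 16:00–16:15, 16:30–17:15, 17:30–18:45, 19:30–19:45.
Jamal → UTC: 13:15–13:45, 15:30–18:00, 19:00–21:00.
Callum → UTC: 10:15–10:45, 12:45–13:30, 15:00–15:15, 15:45–17:00.
Zheng ∩ Alice: 12:15–13:00, 14:15–14:30.
Zheng ∩ Alice ∩ Jamal: (none).
Zheng ∩ Alice ∩ Jamal ∩ Callum: (none).
Total common minutes: 0.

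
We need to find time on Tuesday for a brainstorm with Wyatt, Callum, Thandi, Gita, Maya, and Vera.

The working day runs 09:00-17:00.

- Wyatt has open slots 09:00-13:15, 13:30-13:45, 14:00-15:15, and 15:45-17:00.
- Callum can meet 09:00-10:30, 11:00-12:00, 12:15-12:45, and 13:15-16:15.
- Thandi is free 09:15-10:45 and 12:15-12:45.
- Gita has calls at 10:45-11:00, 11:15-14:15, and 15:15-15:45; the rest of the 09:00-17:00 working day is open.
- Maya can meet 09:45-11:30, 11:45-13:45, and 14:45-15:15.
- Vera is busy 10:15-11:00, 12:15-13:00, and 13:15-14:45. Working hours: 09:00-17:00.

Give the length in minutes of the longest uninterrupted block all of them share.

30 minutes

Gita free within 09:00–17:00: 09:00–10:45, 11:00–11:15, 14:15–15:15, 15:45–17:00.
Vera free within 09:00–17:00: 09:00–10:15, 11:00–12:15, 13:00–13:15, 14:45–17:00.
Wyatt ∩ Callum: 09:00–10:30, 11:00–12:00, 12:15–12:45, 13:30–13:45, 14:00–15:15, 15:45–16:15.
Wyatt ∩ Callum ∩ Thandi: 09:15–10:30, 12:15–12:45.
Wyatt ∩ Callum ∩ Thandi ∩ Gita: 09:15–10:30.
Wyatt ∩ Callum ∩ Thandi ∩ Gita ∩ Maya: 09:45–10:30.
Wyatt ∩ Callum ∩ Thandi ∩ Gita ∩ Maya ∩ Vera: 09:45–10:15.
Single common window of 30 minutes.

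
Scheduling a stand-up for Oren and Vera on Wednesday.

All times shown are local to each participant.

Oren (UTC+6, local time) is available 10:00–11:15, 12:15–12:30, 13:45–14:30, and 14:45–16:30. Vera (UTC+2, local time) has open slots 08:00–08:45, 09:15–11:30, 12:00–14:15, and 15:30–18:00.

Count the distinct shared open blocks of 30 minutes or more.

Oren → UTC: 04:00–05:15, 06:15–06:30, 07:45–08:30, 08:45–10:30.
Vera → UTC: 06:00–06:45, 07:15–09:30, 10:00–12:15, 13:30–16:00.
Oren ∩ Vera: 06:15–06:30, 07:45–08:30, 08:45–09:30, 10:00–10:30.
Windows ≥ 30 min: 07:45–08:30, 08:45–09:30, 10:00–10:30.
That's 3 windows.

3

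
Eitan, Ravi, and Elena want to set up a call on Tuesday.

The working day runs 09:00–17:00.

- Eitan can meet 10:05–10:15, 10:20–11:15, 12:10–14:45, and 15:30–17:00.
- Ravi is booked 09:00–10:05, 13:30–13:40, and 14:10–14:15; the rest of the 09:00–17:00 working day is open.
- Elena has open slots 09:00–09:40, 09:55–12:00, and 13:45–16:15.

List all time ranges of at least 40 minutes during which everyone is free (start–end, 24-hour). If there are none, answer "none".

10:20–11:15, 15:30–16:15

Ravi free within 09:00–17:00: 10:05–13:30, 13:40–14:10, 14:15–17:00.
Eitan ∩ Ravi: 10:05–10:15, 10:20–11:15, 12:10–13:30, 13:40–14:10, 14:15–14:45, 15:30–17:00.
Eitan ∩ Ravi ∩ Elena: 10:05–10:15, 10:20–11:15, 13:45–14:10, 14:15–14:45, 15:30–16:15.
Windows ≥ 40 min: 10:20–11:15, 15:30–16:15.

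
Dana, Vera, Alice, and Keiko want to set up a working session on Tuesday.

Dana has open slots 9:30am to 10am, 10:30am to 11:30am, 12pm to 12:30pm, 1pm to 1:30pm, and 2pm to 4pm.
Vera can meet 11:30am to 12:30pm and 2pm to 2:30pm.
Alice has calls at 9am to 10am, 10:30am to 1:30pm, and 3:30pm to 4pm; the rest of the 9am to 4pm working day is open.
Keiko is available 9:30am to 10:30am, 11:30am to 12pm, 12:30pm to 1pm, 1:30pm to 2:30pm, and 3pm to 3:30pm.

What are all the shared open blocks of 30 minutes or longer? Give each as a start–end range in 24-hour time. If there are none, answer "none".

Alice free within 09:00–16:00: 10:00–10:30, 13:30–15:30.
Dana ∩ Vera: 12:00–12:30, 14:00–14:30.
Dana ∩ Vera ∩ Alice: 14:00–14:30.
Dana ∩ Vera ∩ Alice ∩ Keiko: 14:00–14:30.
Windows ≥ 30 min: 14:00–14:30.

14:00–14:30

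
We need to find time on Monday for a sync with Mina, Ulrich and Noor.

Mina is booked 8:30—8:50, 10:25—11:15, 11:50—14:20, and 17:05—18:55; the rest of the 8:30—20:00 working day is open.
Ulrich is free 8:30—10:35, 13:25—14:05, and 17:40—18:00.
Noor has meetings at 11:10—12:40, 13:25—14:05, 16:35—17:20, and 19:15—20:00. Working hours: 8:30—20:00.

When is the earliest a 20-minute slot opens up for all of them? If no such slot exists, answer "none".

Mina free within 08:30–20:00: 08:50–10:25, 11:15–11:50, 14:20–17:05, 18:55–20:00.
Noor free within 08:30–20:00: 08:30–11:10, 12:40–13:25, 14:05–16:35, 17:20–19:15.
Mina ∩ Ulrich: 08:50–10:25.
Mina ∩ Ulrich ∩ Noor: 08:50–10:25.
Windows ≥ 20 min: 08:50–10:25.
Earliest such window starts at 08:50.

08:50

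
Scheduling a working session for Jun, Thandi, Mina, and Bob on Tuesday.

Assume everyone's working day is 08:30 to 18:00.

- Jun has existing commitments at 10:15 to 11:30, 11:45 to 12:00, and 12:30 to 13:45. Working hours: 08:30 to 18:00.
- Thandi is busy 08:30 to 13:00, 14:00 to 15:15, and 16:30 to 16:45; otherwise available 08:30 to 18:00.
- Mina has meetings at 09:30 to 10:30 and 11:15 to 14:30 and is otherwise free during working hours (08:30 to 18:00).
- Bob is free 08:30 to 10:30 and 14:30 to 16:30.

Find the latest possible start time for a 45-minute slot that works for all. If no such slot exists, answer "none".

Jun free within 08:30–18:00: 08:30–10:15, 11:30–11:45, 12:00–12:30, 13:45–18:00.
Thandi free within 08:30–18:00: 13:00–14:00, 15:15–16:30, 16:45–18:00.
Mina free within 08:30–18:00: 08:30–09:30, 10:30–11:15, 14:30–18:00.
Jun ∩ Thandi: 13:45–14:00, 15:15–16:30, 16:45–18:00.
Jun ∩ Thandi ∩ Mina: 15:15–16:30, 16:45–18:00.
Jun ∩ Thandi ∩ Mina ∩ Bob: 15:15–16:30.
Windows ≥ 45 min: 15:15–16:30.
Latest start in the last window 15:15–16:30 is 16:30 − 45 min = 15:45.

15:45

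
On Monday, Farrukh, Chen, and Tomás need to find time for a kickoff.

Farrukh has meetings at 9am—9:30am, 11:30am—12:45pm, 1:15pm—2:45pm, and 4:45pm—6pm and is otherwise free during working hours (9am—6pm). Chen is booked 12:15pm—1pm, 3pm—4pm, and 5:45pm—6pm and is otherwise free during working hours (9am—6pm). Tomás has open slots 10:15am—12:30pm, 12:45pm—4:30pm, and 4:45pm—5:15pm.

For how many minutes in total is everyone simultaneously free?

Farrukh free within 09:00–18:00: 09:30–11:30, 12:45–13:15, 14:45–16:45.
Chen free within 09:00–18:00: 09:00–12:15, 13:00–15:00, 16:00–17:45.
Farrukh ∩ Chen: 09:30–11:30, 13:00–13:15, 14:45–15:00, 16:00–16:45.
Farrukh ∩ Chen ∩ Tomás: 10:15–11:30, 13:00–13:15, 14:45–15:00, 16:00–16:30.
Total common minutes: 75 + 15 + 15 + 30 = 135.

135 minutes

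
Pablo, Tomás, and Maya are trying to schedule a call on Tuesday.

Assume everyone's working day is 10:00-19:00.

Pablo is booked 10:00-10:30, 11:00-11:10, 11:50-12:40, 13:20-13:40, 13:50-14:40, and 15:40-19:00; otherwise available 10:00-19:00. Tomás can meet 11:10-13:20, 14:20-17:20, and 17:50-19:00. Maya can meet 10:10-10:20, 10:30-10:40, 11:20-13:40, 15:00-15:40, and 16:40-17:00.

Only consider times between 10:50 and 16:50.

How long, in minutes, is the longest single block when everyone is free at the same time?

Pablo free within 10:00–19:00: 10:30–11:00, 11:10–11:50, 12:40–13:20, 13:40–13:50, 14:40–15:40.
Pablo ∩ Tomás: 11:10–11:50, 12:40–13:20, 14:40–15:40.
Pablo ∩ Tomás ∩ Maya: 11:20–11:50, 12:40–13:20, 15:00–15:40.
Restricted to 10:50–16:50: 11:20–11:50, 12:40–13:20, 15:00–15:40.
Common window lengths: 30, 40, 40 min; longest is 40.

40 minutes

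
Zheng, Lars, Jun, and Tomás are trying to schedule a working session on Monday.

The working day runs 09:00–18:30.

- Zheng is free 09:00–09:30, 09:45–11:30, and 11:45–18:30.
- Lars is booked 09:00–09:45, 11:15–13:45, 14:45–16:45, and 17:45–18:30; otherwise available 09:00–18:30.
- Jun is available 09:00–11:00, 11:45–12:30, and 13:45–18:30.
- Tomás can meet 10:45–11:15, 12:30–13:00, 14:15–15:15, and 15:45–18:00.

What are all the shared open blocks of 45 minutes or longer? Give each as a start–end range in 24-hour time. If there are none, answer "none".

Lars free within 09:00–18:30: 09:45–11:15, 13:45–14:45, 16:45–17:45.
Zheng ∩ Lars: 09:45–11:15, 13:45–14:45, 16:45–17:45.
Zheng ∩ Lars ∩ Jun: 09:45–11:00, 13:45–14:45, 16:45–17:45.
Zheng ∩ Lars ∩ Jun ∩ Tomás: 10:45–11:00, 14:15–14:45, 16:45–17:45.
Windows ≥ 45 min: 16:45–17:45.

16:45–17:45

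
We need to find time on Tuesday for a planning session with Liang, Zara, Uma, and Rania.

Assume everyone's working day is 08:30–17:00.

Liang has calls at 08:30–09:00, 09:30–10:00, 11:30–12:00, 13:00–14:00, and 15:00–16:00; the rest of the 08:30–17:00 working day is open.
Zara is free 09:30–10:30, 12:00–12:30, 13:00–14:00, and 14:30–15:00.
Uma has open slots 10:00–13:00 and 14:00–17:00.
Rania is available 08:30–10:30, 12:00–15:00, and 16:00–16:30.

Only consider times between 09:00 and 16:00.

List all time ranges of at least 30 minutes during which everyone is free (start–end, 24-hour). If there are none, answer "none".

Liang free within 08:30–17:00: 09:00–09:30, 10:00–11:30, 12:00–13:00, 14:00–15:00, 16:00–17:00.
Liang ∩ Zara: 10:00–10:30, 12:00–12:30, 14:30–15:00.
Liang ∩ Zara ∩ Uma: 10:00–10:30, 12:00–12:30, 14:30–15:00.
Liang ∩ Zara ∩ Uma ∩ Rania: 10:00–10:30, 12:00–12:30, 14:30–15:00.
Restricted to 09:00–16:00: 10:00–10:30, 12:00–12:30, 14:30–15:00.
Windows ≥ 30 min: 10:00–10:30, 12:00–12:30, 14:30–15:00.

10:00–10:30, 12:00–12:30, 14:30–15:00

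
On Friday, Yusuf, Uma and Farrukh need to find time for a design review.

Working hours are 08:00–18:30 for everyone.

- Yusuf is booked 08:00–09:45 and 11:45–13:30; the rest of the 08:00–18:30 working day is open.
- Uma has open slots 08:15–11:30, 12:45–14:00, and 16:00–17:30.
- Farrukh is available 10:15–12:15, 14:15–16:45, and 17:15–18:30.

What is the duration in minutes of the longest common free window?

Yusuf free within 08:00–18:30: 09:45–11:45, 13:30–18:30.
Yusuf ∩ Uma: 09:45–11:30, 13:30–14:00, 16:00–17:30.
Yusuf ∩ Uma ∩ Farrukh: 10:15–11:30, 16:00–16:45, 17:15–17:30.
Common window lengths: 75, 45, 15 min; longest is 75.

75 minutes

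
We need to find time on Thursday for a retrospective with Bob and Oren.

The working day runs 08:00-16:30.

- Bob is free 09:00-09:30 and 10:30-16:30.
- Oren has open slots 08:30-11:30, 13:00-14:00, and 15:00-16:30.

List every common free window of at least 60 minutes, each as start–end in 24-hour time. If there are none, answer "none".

Bob ∩ Oren: 09:00–09:30, 10:30–11:30, 13:00–14:00, 15:00–16:30.
Windows ≥ 60 min: 10:30–11:30, 13:00–14:00, 15:00–16:30.

10:30–11:30, 13:00–14:00, 15:00–16:30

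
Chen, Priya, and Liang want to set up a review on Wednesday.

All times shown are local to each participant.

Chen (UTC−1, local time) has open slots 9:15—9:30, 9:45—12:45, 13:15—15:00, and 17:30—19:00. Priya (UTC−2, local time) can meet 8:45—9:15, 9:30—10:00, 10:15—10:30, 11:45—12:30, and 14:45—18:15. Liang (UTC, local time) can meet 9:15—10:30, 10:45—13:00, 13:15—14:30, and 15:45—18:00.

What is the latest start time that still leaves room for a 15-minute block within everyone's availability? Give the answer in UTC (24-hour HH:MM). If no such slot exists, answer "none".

Chen → UTC: 10:15–10:30, 10:45–13:45, 14:15–16:00, 18:30–20:00.
Priya → UTC: 10:45–11:15, 11:30–12:00, 12:15–12:30, 13:45–14:30, 16:45–20:15.
Liang → UTC: 09:15–10:30, 10:45–13:00, 13:15–14:30, 15:45–18:00.
Chen ∩ Priya: 10:45–11:15, 11:30–12:00, 12:15–12:30, 14:15–14:30, 18:30–20:00.
Chen ∩ Priya ∩ Liang: 10:45–11:15, 11:30–12:00, 12:15–12:30, 14:15–14:30.
Windows ≥ 15 min: 10:45–11:15, 11:30–12:00, 12:15–12:30, 14:15–14:30.
Latest start in the last window 14:15–14:30 is 14:30 − 15 min = 14:15.

14:15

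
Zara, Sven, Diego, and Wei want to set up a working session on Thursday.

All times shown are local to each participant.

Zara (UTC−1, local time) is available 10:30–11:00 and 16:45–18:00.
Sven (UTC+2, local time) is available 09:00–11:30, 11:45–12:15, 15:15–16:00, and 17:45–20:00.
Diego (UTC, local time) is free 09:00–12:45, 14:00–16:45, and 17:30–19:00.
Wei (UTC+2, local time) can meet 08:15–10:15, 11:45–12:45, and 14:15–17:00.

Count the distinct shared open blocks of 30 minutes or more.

0

Zara → UTC: 11:30–12:00, 17:45–19:00.
Sven → UTC: 07:00–09:30, 09:45–10:15, 13:15–14:00, 15:45–18:00.
Diego → UTC: 09:00–12:45, 14:00–16:45, 17:30–19:00.
Wei → UTC: 06:15–08:15, 09:45–10:45, 12:15–15:00.
Zara ∩ Sven: 17:45–18:00.
Zara ∩ Sven ∩ Diego: 17:45–18:00.
Zara ∩ Sven ∩ Diego ∩ Wei: (none).
Windows ≥ 30 min: (none).
That's 0 windows.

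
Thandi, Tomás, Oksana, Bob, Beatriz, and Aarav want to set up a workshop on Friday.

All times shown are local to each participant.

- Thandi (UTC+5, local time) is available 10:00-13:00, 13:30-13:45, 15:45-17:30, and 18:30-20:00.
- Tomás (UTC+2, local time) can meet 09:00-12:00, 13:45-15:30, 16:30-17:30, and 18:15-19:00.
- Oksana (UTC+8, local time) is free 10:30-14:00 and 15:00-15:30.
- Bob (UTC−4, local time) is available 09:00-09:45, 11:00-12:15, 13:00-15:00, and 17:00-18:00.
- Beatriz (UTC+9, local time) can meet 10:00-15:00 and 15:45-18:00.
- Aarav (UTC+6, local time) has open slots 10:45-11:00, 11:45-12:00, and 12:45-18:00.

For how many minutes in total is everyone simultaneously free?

Thandi → UTC: 05:00–08:00, 08:30–08:45, 10:45–12:30, 13:30–15:00.
Tomás → UTC: 07:00–10:00, 11:45–13:30, 14:30–15:30, 16:15–17:00.
Oksana → UTC: 02:30–06:00, 07:00–07:30.
Bob → UTC: 13:00–13:45, 15:00–16:15, 17:00–19:00, 21:00–22:00.
Beatriz → UTC: 01:00–06:00, 06:45–09:00.
Aarav → UTC: 04:45–05:00, 05:45–06:00, 06:45–12:00.
Thandi ∩ Tomás: 07:00–08:00, 08:30–08:45, 11:45–12:30, 14:30–15:00.
Thandi ∩ Tomás ∩ Oksana: 07:00–07:30.
Thandi ∩ Tomás ∩ Oksana ∩ Bob: (none).
Thandi ∩ Tomás ∩ Oksana ∩ Bob ∩ Beatriz: (none).
Thandi ∩ Tomás ∩ Oksana ∩ Bob ∩ Beatriz ∩ Aarav: (none).
Total common minutes: 0.

0 minutes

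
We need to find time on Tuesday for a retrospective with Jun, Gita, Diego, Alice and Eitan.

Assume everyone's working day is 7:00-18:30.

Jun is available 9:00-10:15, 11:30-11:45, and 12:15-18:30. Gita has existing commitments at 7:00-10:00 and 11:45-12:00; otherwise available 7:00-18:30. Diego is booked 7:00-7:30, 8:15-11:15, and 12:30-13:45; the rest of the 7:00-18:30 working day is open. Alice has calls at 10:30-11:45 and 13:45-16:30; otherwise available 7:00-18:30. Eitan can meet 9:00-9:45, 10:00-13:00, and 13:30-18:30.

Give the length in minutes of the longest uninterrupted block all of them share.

120 minutes

Gita free within 07:00–18:30: 10:00–11:45, 12:00–18:30.
Diego free within 07:00–18:30: 07:30–08:15, 11:15–12:30, 13:45–18:30.
Alice free within 07:00–18:30: 07:00–10:30, 11:45–13:45, 16:30–18:30.
Jun ∩ Gita: 10:00–10:15, 11:30–11:45, 12:15–18:30.
Jun ∩ Gita ∩ Diego: 11:30–11:45, 12:15–12:30, 13:45–18:30.
Jun ∩ Gita ∩ Diego ∩ Alice: 12:15–12:30, 16:30–18:30.
Jun ∩ Gita ∩ Diego ∩ Alice ∩ Eitan: 12:15–12:30, 16:30–18:30.
Common window lengths: 15, 120 min; longest is 120.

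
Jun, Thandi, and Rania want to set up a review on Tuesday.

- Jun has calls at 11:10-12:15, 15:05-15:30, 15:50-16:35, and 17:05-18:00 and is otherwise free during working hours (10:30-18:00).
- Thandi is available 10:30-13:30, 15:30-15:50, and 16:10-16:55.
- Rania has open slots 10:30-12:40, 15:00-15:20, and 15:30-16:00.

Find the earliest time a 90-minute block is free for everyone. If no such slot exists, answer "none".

Jun free within 10:30–18:00: 10:30–11:10, 12:15–15:05, 15:30–15:50, 16:35–17:05.
Jun ∩ Thandi: 10:30–11:10, 12:15–13:30, 15:30–15:50, 16:35–16:55.
Jun ∩ Thandi ∩ Rania: 10:30–11:10, 12:15–12:40, 15:30–15:50.
Windows ≥ 90 min: (none).

none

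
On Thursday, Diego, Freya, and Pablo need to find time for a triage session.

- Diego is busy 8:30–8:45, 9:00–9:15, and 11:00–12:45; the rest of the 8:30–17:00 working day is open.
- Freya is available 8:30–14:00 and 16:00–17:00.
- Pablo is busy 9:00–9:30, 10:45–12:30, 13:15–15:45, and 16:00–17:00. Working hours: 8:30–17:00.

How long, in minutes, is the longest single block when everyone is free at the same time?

Diego free within 08:30–17:00: 08:45–09:00, 09:15–11:00, 12:45–17:00.
Pablo free within 08:30–17:00: 08:30–09:00, 09:30–10:45, 12:30–13:15, 15:45–16:00.
Diego ∩ Freya: 08:45–09:00, 09:15–11:00, 12:45–14:00, 16:00–17:00.
Diego ∩ Freya ∩ Pablo: 08:45–09:00, 09:30–10:45, 12:45–13:15.
Common window lengths: 15, 75, 30 min; longest is 75.

75 minutes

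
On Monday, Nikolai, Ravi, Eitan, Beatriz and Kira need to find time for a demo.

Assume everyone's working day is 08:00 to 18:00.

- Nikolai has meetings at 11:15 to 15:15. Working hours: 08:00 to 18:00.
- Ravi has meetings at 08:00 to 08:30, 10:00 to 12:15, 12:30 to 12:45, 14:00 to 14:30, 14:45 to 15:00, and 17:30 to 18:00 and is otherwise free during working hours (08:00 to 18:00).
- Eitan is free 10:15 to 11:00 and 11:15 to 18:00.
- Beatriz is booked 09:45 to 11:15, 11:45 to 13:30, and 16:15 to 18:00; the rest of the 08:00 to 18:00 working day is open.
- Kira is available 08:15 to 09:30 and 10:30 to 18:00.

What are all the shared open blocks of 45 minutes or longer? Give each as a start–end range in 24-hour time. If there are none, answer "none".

15:15–16:15

Nikolai free within 08:00–18:00: 08:00–11:15, 15:15–18:00.
Ravi free within 08:00–18:00: 08:30–10:00, 12:15–12:30, 12:45–14:00, 14:30–14:45, 15:00–17:30.
Beatriz free within 08:00–18:00: 08:00–09:45, 11:15–11:45, 13:30–16:15.
Nikolai ∩ Ravi: 08:30–10:00, 15:15–17:30.
Nikolai ∩ Ravi ∩ Eitan: 15:15–17:30.
Nikolai ∩ Ravi ∩ Eitan ∩ Beatriz: 15:15–16:15.
Nikolai ∩ Ravi ∩ Eitan ∩ Beatriz ∩ Kira: 15:15–16:15.
Windows ≥ 45 min: 15:15–16:15.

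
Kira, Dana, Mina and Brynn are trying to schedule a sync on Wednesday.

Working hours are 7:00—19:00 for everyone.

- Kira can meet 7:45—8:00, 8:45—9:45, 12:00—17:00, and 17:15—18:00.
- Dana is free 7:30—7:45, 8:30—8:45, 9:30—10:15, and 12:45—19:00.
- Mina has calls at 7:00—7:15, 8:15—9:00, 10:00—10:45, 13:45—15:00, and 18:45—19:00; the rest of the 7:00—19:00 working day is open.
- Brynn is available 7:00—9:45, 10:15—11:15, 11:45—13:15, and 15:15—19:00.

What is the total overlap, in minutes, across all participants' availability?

Mina free within 07:00–19:00: 07:15–08:15, 09:00–10:00, 10:45–13:45, 15:00–18:45.
Kira ∩ Dana: 09:30–09:45, 12:45–17:00, 17:15–18:00.
Kira ∩ Dana ∩ Mina: 09:30–09:45, 12:45–13:45, 15:00–17:00, 17:15–18:00.
Kira ∩ Dana ∩ Mina ∩ Brynn: 09:30–09:45, 12:45–13:15, 15:15–17:00, 17:15–18:00.
Total common minutes: 15 + 30 + 105 + 45 = 195.

195 minutes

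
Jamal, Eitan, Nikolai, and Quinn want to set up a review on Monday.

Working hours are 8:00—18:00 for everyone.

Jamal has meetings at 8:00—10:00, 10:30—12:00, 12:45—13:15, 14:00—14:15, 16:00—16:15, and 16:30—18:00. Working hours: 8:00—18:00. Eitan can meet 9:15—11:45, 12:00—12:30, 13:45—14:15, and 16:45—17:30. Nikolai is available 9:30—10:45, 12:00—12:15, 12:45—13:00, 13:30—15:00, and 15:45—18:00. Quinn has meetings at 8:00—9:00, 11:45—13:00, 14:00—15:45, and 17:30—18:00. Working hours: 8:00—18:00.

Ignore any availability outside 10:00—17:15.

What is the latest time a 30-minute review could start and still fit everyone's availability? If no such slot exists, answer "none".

Jamal free within 08:00–18:00: 10:00–10:30, 12:00–12:45, 13:15–14:00, 14:15–16:00, 16:15–16:30.
Quinn free within 08:00–18:00: 09:00–11:45, 13:00–14:00, 15:45–17:30.
Jamal ∩ Eitan: 10:00–10:30, 12:00–12:30, 13:45–14:00.
Jamal ∩ Eitan ∩ Nikolai: 10:00–10:30, 12:00–12:15, 13:45–14:00.
Jamal ∩ Eitan ∩ Nikolai ∩ Quinn: 10:00–10:30, 13:45–14:00.
Restricted to 10:00–17:15: 10:00–10:30, 13:45–14:00.
Windows ≥ 30 min: 10:00–10:30.
Latest start in the last window 10:00–10:30 is 10:30 − 30 min = 10:00.

10:00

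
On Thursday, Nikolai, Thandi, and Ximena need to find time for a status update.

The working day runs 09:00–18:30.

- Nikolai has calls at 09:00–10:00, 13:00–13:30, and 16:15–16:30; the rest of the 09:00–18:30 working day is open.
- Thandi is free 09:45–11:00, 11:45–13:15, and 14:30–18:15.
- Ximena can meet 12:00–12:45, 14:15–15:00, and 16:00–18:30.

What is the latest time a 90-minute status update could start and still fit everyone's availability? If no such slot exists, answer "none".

Nikolai free within 09:00–18:30: 10:00–13:00, 13:30–16:15, 16:30–18:30.
Nikolai ∩ Thandi: 10:00–11:00, 11:45–13:00, 14:30–16:15, 16:30–18:15.
Nikolai ∩ Thandi ∩ Ximena: 12:00–12:45, 14:30–15:00, 16:00–16:15, 16:30–18:15.
Windows ≥ 90 min: 16:30–18:15.
Latest start in the last window 16:30–18:15 is 18:15 − 90 min = 16:45.

16:45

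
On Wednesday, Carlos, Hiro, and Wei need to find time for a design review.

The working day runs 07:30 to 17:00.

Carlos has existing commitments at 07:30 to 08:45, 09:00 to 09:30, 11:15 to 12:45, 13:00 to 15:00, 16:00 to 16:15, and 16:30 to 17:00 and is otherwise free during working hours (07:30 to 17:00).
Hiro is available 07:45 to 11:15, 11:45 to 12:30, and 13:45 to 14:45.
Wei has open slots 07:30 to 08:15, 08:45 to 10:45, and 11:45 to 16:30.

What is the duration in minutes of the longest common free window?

Carlos free within 07:30–17:00: 08:45–09:00, 09:30–11:15, 12:45–13:00, 15:00–16:00, 16:15–16:30.
Carlos ∩ Hiro: 08:45–09:00, 09:30–11:15.
Carlos ∩ Hiro ∩ Wei: 08:45–09:00, 09:30–10:45.
Common window lengths: 15, 75 min; longest is 75.

75 minutes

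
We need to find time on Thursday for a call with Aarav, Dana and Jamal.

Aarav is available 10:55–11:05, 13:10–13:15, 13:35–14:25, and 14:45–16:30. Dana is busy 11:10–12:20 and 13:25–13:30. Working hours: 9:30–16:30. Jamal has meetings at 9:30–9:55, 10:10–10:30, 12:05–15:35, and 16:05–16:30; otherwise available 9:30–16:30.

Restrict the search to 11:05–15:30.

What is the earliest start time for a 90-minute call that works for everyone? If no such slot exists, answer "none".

none

Dana free within 09:30–16:30: 09:30–11:10, 12:20–13:25, 13:30–16:30.
Jamal free within 09:30–16:30: 09:55–10:10, 10:30–12:05, 15:35–16:05.
Aarav ∩ Dana: 10:55–11:05, 13:10–13:15, 13:35–14:25, 14:45–16:30.
Aarav ∩ Dana ∩ Jamal: 10:55–11:05, 15:35–16:05.
Restricted to 11:05–15:30: (none).
Windows ≥ 90 min: (none).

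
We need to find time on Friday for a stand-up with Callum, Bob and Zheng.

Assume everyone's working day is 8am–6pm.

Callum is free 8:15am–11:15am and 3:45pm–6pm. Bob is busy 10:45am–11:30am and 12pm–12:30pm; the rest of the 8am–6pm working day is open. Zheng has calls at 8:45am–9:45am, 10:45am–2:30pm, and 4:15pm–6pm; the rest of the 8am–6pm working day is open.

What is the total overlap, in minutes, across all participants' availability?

120 minutes

Bob free within 08:00–18:00: 08:00–10:45, 11:30–12:00, 12:30–18:00.
Zheng free within 08:00–18:00: 08:00–08:45, 09:45–10:45, 14:30–16:15.
Callum ∩ Bob: 08:15–10:45, 15:45–18:00.
Callum ∩ Bob ∩ Zheng: 08:15–08:45, 09:45–10:45, 15:45–16:15.
Total common minutes: 30 + 60 + 30 = 120.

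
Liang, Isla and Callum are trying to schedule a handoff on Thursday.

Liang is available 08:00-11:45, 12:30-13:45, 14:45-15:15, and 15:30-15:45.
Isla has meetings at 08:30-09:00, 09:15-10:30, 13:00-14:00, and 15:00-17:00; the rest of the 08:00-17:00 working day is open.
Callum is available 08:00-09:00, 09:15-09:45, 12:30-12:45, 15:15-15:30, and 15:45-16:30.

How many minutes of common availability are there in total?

45 minutes

Isla free within 08:00–17:00: 08:00–08:30, 09:00–09:15, 10:30–13:00, 14:00–15:00.
Liang ∩ Isla: 08:00–08:30, 09:00–09:15, 10:30–11:45, 12:30–13:00, 14:45–15:00.
Liang ∩ Isla ∩ Callum: 08:00–08:30, 12:30–12:45.
Total common minutes: 30 + 15 = 45.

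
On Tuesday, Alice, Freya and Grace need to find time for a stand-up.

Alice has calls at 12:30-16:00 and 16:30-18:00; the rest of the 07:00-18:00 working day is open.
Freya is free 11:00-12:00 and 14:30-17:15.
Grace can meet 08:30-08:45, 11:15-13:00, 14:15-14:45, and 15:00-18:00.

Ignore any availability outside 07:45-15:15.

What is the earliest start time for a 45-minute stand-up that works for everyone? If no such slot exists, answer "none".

11:15

Alice free within 07:00–18:00: 07:00–12:30, 16:00–16:30.
Alice ∩ Freya: 11:00–12:00, 16:00–16:30.
Alice ∩ Freya ∩ Grace: 11:15–12:00, 16:00–16:30.
Restricted to 07:45–15:15: 11:15–12:00.
Windows ≥ 45 min: 11:15–12:00.
Earliest such window starts at 11:15.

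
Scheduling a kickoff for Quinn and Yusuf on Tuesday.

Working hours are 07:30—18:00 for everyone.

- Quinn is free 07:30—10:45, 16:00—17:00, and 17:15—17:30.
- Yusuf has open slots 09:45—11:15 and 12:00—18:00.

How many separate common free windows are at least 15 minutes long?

Quinn ∩ Yusuf: 09:45–10:45, 16:00–17:00, 17:15–17:30.
Windows ≥ 15 min: 09:45–10:45, 16:00–17:00, 17:15–17:30.
That's 3 windows.

3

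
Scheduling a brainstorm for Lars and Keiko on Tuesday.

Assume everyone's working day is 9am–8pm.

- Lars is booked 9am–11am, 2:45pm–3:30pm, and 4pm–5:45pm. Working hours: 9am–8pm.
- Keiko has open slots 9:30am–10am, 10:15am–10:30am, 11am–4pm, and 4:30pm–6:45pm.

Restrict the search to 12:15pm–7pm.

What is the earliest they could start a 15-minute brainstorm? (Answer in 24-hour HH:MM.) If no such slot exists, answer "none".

Lars free within 09:00–20:00: 11:00–14:45, 15:30–16:00, 17:45–20:00.
Lars ∩ Keiko: 11:00–14:45, 15:30–16:00, 17:45–18:45.
Restricted to 12:15–19:00: 12:15–14:45, 15:30–16:00, 17:45–18:45.
Windows ≥ 15 min: 12:15–14:45, 15:30–16:00, 17:45–18:45.
Earliest such window starts at 12:15.

12:15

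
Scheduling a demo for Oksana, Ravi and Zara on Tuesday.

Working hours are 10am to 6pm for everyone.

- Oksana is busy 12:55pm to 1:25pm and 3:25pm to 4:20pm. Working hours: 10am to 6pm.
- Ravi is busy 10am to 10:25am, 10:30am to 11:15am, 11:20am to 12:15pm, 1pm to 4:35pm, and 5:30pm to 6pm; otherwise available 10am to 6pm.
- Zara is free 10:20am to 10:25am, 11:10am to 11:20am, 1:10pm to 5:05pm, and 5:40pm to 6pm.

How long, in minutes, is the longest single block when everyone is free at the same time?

Oksana free within 10:00–18:00: 10:00–12:55, 13:25–15:25, 16:20–18:00.
Ravi free within 10:00–18:00: 10:25–10:30, 11:15–11:20, 12:15–13:00, 16:35–17:30.
Oksana ∩ Ravi: 10:25–10:30, 11:15–11:20, 12:15–12:55, 16:35–17:30.
Oksana ∩ Ravi ∩ Zara: 11:15–11:20, 16:35–17:05.
Common window lengths: 5, 30 min; longest is 30.

30 minutes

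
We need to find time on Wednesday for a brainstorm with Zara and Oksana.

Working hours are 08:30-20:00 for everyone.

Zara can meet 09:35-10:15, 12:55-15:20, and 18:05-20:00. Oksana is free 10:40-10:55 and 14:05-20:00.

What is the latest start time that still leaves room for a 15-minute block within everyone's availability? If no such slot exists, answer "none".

Zara ∩ Oksana: 14:05–15:20, 18:05–20:00.
Windows ≥ 15 min: 14:05–15:20, 18:05–20:00.
Latest start in the last window 18:05–20:00 is 20:00 − 15 min = 19:45.

19:45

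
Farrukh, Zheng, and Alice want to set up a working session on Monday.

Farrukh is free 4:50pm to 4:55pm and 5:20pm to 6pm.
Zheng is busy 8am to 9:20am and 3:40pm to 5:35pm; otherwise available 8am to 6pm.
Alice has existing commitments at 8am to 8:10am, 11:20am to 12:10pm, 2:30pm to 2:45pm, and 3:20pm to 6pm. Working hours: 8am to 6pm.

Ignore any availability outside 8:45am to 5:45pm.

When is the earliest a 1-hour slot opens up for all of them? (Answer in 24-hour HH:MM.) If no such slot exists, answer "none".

Zheng free within 08:00–18:00: 09:20–15:40, 17:35–18:00.
Alice free within 08:00–18:00: 08:10–11:20, 12:10–14:30, 14:45–15:20.
Farrukh ∩ Zheng: 17:35–18:00.
Farrukh ∩ Zheng ∩ Alice: (none).
Restricted to 08:45–17:45: (none).
Windows ≥ 60 min: (none).

none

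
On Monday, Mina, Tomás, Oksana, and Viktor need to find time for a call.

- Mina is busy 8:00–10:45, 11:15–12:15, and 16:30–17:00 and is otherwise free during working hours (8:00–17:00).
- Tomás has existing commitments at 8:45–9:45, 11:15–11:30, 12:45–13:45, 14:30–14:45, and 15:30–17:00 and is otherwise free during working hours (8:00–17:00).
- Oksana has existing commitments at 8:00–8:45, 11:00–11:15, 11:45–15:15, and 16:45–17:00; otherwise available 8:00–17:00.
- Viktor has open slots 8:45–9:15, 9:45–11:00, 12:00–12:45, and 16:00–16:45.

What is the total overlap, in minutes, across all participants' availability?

15 minutes

Mina free within 08:00–17:00: 10:45–11:15, 12:15–16:30.
Tomás free within 08:00–17:00: 08:00–08:45, 09:45–11:15, 11:30–12:45, 13:45–14:30, 14:45–15:30.
Oksana free within 08:00–17:00: 08:45–11:00, 11:15–11:45, 15:15–16:45.
Mina ∩ Tomás: 10:45–11:15, 12:15–12:45, 13:45–14:30, 14:45–15:30.
Mina ∩ Tomás ∩ Oksana: 10:45–11:00, 15:15–15:30.
Mina ∩ Tomás ∩ Oksana ∩ Viktor: 10:45–11:00.
Total common minutes: 15.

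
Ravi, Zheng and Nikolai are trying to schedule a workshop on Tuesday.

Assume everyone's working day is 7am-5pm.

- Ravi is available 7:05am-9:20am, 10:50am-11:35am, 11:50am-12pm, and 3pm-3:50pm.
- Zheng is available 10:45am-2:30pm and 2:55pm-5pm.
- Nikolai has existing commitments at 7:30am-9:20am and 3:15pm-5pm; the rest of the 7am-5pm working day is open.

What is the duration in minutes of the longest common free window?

45 minutes

Nikolai free within 07:00–17:00: 07:00–07:30, 09:20–15:15.
Ravi ∩ Zheng: 10:50–11:35, 11:50–12:00, 15:00–15:50.
Ravi ∩ Zheng ∩ Nikolai: 10:50–11:35, 11:50–12:00, 15:00–15:15.
Common window lengths: 45, 10, 15 min; longest is 45.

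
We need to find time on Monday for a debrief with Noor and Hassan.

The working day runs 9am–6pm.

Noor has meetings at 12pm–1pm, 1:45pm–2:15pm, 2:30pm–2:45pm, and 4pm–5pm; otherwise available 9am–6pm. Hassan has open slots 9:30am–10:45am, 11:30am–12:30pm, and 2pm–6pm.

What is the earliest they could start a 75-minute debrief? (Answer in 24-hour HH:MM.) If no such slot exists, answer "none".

09:30

Noor free within 09:00–18:00: 09:00–12:00, 13:00–13:45, 14:15–14:30, 14:45–16:00, 17:00–18:00.
Noor ∩ Hassan: 09:30–10:45, 11:30–12:00, 14:15–14:30, 14:45–16:00, 17:00–18:00.
Windows ≥ 75 min: 09:30–10:45, 14:45–16:00.
Earliest such window starts at 09:30.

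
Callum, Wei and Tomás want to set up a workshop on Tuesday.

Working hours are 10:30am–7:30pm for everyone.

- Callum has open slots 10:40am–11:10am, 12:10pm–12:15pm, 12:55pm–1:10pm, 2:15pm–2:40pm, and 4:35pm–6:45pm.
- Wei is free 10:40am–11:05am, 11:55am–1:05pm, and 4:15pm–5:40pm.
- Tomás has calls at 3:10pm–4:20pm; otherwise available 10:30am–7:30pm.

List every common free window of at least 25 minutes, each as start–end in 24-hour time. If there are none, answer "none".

Tomás free within 10:30–19:30: 10:30–15:10, 16:20–19:30.
Callum ∩ Wei: 10:40–11:05, 12:10–12:15, 12:55–13:05, 16:35–17:40.
Callum ∩ Wei ∩ Tomás: 10:40–11:05, 12:10–12:15, 12:55–13:05, 16:35–17:40.
Windows ≥ 25 min: 10:40–11:05, 16:35–17:40.

10:40–11:05, 16:35–17:40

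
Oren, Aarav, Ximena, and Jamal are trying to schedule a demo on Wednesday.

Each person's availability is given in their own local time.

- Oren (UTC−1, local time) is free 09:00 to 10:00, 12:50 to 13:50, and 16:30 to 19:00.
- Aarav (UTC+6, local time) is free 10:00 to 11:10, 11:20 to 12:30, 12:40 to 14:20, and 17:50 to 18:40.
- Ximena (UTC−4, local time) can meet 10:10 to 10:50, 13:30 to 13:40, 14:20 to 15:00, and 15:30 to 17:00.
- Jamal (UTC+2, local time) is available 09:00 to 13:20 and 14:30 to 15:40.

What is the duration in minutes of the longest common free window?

0 minutes

Oren → UTC: 10:00–11:00, 13:50–14:50, 17:30–20:00.
Aarav → UTC: 04:00–05:10, 05:20–06:30, 06:40–08:20, 11:50–12:40.
Ximena → UTC: 14:10–14:50, 17:30–17:40, 18:20–19:00, 19:30–21:00.
Jamal → UTC: 07:00–11:20, 12:30–13:40.
Oren ∩ Aarav: (none).
Oren ∩ Aarav ∩ Ximena: (none).
Oren ∩ Aarav ∩ Ximena ∩ Jamal: (none).
No common window.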